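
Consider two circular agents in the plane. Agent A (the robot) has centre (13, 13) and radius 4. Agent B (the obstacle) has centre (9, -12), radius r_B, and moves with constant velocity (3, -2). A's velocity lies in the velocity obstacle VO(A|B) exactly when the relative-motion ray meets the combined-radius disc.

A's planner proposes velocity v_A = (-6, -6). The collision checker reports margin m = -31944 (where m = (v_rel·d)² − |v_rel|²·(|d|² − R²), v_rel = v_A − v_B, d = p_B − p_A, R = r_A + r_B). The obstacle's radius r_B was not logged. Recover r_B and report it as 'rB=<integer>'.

m = -31944
d = (-4, -25);  v_rel = (-9, -4),  |v_rel|² = 97
v_rel×d = (-9)·(-25) − (-4)·(-4) = 209
since m = R²·97 − 209²:  R² = (43681 + -31944) / 97 = 121
R = √121 = 11  ⇒  r_B = 11 − 4 = 7

rB=7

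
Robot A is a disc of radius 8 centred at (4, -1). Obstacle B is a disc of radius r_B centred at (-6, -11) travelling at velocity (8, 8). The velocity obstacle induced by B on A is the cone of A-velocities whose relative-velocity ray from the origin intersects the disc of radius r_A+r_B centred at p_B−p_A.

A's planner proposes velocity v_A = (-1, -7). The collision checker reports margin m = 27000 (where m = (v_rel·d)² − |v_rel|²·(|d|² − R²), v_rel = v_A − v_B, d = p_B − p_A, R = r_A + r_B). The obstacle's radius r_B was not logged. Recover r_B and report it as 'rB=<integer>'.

m = 27000
d = (-10, -10);  v_rel = (-9, -15),  |v_rel|² = 306
v_rel×d = (-9)·(-10) − (-15)·(-10) = -60
since m = R²·306 − (-60)²:  R² = (3600 + 27000) / 306 = 100
R = √100 = 10  ⇒  r_B = 10 − 8 = 2

rB=2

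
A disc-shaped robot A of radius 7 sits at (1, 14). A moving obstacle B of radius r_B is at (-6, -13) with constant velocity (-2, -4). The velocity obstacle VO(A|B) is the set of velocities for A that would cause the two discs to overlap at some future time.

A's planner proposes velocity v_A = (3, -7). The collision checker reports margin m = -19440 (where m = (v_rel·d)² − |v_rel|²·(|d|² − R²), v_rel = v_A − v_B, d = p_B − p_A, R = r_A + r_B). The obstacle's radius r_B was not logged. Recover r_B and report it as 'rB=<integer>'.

m = -19440
d = (-7, -27);  v_rel = (5, -3),  |v_rel|² = 34
v_rel×d = (5)·(-27) − (-3)·(-7) = -156
since m = R²·34 − (-156)²:  R² = (24336 + -19440) / 34 = 144
R = √144 = 12  ⇒  r_B = 12 − 7 = 5

rB=5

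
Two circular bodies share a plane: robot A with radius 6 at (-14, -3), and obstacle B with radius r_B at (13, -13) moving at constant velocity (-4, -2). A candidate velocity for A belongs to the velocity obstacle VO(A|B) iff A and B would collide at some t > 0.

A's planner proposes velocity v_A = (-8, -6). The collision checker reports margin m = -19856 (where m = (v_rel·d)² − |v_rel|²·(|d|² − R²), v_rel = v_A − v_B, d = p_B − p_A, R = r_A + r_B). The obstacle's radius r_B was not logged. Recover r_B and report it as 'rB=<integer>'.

m = -19856
d = (27, -10);  v_rel = (-4, -4),  |v_rel|² = 32
v_rel×d = (-4)·(-10) − (-4)·(27) = 148
since m = R²·32 − 148²:  R² = (21904 + -19856) / 32 = 64
R = √64 = 8  ⇒  r_B = 8 − 6 = 2

rB=2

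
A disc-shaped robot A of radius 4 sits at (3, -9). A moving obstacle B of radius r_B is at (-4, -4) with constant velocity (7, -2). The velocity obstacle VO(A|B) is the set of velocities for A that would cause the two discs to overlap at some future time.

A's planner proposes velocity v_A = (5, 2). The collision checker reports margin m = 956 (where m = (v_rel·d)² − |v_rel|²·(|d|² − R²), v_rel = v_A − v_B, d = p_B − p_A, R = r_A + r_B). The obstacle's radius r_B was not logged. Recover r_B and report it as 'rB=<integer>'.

m = 956
d = (-7, 5);  v_rel = (-2, 4),  |v_rel|² = 20
v_rel×d = (-2)·(5) − (4)·(-7) = 18
since m = R²·20 − 18²:  R² = (324 + 956) / 20 = 64
R = √64 = 8  ⇒  r_B = 8 − 4 = 4

rB=4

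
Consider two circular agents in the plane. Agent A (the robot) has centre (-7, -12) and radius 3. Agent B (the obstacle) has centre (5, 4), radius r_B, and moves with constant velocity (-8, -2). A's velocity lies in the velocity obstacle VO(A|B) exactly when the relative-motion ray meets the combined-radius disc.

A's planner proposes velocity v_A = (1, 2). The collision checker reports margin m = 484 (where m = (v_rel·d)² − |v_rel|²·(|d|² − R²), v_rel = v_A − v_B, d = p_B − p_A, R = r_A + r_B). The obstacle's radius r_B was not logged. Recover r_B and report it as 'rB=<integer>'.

m = 484
d = (12, 16);  v_rel = (9, 4),  |v_rel|² = 97
v_rel×d = (9)·(16) − (4)·(12) = 96
since m = R²·97 − 96²:  R² = (9216 + 484) / 97 = 100
R = √100 = 10  ⇒  r_B = 10 − 3 = 7

rB=7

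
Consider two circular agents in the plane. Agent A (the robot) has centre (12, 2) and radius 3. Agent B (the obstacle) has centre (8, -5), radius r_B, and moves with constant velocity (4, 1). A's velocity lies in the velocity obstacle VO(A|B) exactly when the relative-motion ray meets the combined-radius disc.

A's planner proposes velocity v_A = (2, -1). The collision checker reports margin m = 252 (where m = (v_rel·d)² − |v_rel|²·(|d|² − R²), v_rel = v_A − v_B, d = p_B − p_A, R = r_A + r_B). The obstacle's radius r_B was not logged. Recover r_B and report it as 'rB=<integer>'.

m = 252
d = (-4, -7);  v_rel = (-2, -2),  |v_rel|² = 8
v_rel×d = (-2)·(-7) − (-2)·(-4) = 6
since m = R²·8 − 6²:  R² = (36 + 252) / 8 = 36
R = √36 = 6  ⇒  r_B = 6 − 3 = 3

rB=3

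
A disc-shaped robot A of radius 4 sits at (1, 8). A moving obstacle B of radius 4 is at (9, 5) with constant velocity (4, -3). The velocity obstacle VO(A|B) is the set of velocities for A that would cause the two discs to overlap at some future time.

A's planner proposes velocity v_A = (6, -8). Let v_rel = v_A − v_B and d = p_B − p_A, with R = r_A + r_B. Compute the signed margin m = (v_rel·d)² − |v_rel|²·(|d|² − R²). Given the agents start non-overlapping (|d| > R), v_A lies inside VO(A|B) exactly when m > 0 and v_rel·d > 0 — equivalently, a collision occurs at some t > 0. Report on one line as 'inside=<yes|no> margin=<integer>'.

d = (8, -3),  |d|² = 73;  R = 4+4 = 8,  c = 73−8² = 9
v_rel = (2, -5),  |v_rel|² = 29;  v_rel·d = (2)·(8) + (-5)·(-3) = 31
29·t² − 62·t + 9 = 0  ⇒  m = 31² − 29·9 = 700
m = 700 > 0,  v_rel·d = 31 > 0  ⇒  inside

inside=yes margin=700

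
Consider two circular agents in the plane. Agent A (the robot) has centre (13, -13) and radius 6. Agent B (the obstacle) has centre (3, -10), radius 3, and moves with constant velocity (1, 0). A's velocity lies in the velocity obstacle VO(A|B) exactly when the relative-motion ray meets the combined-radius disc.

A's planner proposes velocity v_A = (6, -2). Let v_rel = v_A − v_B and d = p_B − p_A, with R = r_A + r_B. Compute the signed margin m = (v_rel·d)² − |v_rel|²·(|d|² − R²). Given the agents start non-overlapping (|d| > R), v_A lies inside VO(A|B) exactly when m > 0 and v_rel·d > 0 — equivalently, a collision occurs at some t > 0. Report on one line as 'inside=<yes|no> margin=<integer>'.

d = (-10, 3),  |d|² = 109;  R = 6+3 = 9,  c = 109−9² = 28
v_rel = (5, -2),  |v_rel|² = 29;  v_rel·d = (5)·(-10) + (-2)·(3) = -56
29·t² + 112·t + 28 = 0  ⇒  m = (-56)² − 29·28 = 2324
m = 2324 > 0,  v_rel·d = -56 < 0  ⇒  outside

inside=no margin=2324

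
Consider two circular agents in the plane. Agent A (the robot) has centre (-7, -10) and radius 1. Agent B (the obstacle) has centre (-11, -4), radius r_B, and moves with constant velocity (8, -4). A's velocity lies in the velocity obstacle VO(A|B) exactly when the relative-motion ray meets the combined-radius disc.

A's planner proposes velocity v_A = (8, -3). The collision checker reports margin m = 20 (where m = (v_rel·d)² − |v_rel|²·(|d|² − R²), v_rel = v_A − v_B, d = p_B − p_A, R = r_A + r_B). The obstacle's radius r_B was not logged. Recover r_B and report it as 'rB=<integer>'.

m = 20
d = (-4, 6);  v_rel = (0, 1),  |v_rel|² = 1
v_rel×d = (0)·(6) − (1)·(-4) = 4
since m = R²·1 − 4²:  R² = (16 + 20) / 1 = 36
R = √36 = 6  ⇒  r_B = 6 − 1 = 5

rB=5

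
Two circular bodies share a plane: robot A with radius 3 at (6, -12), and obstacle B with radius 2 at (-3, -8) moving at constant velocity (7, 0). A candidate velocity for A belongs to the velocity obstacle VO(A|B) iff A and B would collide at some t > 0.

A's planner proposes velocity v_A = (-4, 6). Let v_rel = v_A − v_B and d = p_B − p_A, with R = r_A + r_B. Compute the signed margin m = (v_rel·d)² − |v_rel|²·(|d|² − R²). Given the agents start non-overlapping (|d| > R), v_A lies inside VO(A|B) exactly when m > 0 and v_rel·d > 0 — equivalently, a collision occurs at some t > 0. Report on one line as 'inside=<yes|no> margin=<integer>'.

d = (-9, 4),  |d|² = 97;  R = 3+2 = 5,  c = 97−5² = 72
v_rel = (-11, 6),  |v_rel|² = 157;  v_rel·d = (-11)·(-9) + (6)·(4) = 123
157·t² − 246·t + 72 = 0  ⇒  m = 123² − 157·72 = 3825
m = 3825 > 0,  v_rel·d = 123 > 0  ⇒  inside

inside=yes margin=3825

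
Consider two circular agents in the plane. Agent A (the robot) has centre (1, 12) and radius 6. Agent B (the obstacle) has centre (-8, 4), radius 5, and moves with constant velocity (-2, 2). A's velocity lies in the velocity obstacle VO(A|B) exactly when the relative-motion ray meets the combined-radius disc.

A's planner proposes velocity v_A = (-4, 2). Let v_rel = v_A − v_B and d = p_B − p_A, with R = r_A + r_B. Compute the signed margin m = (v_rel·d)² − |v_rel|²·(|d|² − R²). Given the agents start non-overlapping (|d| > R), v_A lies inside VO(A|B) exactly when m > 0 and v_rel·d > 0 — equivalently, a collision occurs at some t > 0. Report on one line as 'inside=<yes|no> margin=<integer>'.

d = (-9, -8),  |d|² = 145;  R = 6+5 = 11,  c = 145−11² = 24
v_rel = (-2, 0),  |v_rel|² = 4;  v_rel·d = (-2)·(-9) + (0)·(-8) = 18
4·t² − 36·t + 24 = 0  ⇒  m = 18² − 4·24 = 228
m = 228 > 0,  v_rel·d = 18 > 0  ⇒  inside

inside=yes margin=228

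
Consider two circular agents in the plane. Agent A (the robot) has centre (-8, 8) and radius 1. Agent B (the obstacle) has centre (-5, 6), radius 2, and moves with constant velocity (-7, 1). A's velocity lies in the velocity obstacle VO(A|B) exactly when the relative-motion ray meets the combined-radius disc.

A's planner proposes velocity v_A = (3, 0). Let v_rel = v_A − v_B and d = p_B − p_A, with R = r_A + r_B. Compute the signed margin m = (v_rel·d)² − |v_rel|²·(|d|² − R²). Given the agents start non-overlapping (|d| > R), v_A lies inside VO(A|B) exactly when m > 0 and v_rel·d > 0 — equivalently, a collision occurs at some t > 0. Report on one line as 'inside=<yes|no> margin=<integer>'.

d = (3, -2),  |d|² = 13;  R = 1+2 = 3,  c = 13−3² = 4
v_rel = (10, -1),  |v_rel|² = 101;  v_rel·d = (10)·(3) + (-1)·(-2) = 32
101·t² − 64·t + 4 = 0  ⇒  m = 32² − 101·4 = 620
m = 620 > 0,  v_rel·d = 32 > 0  ⇒  inside

inside=yes margin=620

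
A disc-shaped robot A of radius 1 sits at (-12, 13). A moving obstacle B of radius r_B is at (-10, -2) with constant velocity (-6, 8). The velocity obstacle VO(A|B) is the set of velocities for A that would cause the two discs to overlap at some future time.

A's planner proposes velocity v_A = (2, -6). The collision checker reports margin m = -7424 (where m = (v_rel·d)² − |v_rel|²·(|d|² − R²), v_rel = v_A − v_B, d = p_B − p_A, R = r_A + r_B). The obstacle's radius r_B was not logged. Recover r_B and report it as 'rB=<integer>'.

m = -7424
d = (2, -15);  v_rel = (8, -14),  |v_rel|² = 260
v_rel×d = (8)·(-15) − (-14)·(2) = -92
since m = R²·260 − (-92)²:  R² = (8464 + -7424) / 260 = 4
R = √4 = 2  ⇒  r_B = 2 − 1 = 1

rB=1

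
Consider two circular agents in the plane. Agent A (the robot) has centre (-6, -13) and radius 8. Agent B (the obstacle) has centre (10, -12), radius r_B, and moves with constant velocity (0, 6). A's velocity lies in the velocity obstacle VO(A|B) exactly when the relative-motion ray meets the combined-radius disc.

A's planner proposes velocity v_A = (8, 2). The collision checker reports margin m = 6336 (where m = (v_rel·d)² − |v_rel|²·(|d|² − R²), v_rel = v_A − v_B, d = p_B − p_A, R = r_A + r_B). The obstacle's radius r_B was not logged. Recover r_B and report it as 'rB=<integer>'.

m = 6336
d = (16, 1);  v_rel = (8, -4),  |v_rel|² = 80
v_rel×d = (8)·(1) − (-4)·(16) = 72
since m = R²·80 − 72²:  R² = (5184 + 6336) / 80 = 144
R = √144 = 12  ⇒  r_B = 12 − 8 = 4

rB=4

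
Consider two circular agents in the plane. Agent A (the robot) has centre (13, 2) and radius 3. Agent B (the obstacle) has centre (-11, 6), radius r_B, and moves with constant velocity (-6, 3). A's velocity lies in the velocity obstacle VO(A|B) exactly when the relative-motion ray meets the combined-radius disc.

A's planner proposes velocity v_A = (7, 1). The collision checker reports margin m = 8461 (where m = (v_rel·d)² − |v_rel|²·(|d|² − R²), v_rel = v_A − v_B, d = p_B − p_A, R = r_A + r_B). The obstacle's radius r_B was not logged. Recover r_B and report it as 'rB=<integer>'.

m = 8461
d = (-24, 4);  v_rel = (13, -2),  |v_rel|² = 173
v_rel×d = (13)·(4) − (-2)·(-24) = 4
since m = R²·173 − 4²:  R² = (16 + 8461) / 173 = 49
R = √49 = 7  ⇒  r_B = 7 − 3 = 4

rB=4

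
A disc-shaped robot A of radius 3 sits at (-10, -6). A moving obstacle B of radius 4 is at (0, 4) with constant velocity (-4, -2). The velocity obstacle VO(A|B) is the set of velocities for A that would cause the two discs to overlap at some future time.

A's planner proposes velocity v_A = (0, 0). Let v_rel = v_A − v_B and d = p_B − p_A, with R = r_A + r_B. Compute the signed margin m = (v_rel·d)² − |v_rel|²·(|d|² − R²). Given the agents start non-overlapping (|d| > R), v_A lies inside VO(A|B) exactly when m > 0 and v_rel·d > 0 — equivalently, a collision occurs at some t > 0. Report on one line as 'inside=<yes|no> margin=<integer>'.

d = (10, 10),  |d|² = 200;  R = 3+4 = 7,  c = 200−7² = 151
v_rel = (4, 2),  |v_rel|² = 20;  v_rel·d = (4)·(10) + (2)·(10) = 60
20·t² − 120·t + 151 = 0  ⇒  m = 60² − 20·151 = 580
m = 580 > 0,  v_rel·d = 60 > 0  ⇒  inside

inside=yes margin=580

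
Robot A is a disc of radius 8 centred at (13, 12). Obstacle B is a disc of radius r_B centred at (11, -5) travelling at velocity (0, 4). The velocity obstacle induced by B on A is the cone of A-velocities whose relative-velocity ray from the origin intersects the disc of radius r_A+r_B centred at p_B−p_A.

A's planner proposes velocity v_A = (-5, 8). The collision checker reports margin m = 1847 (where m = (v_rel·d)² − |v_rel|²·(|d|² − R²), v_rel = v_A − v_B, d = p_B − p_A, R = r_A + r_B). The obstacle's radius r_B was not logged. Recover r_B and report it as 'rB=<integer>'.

m = 1847
d = (-2, -17);  v_rel = (-5, 4),  |v_rel|² = 41
v_rel×d = (-5)·(-17) − (4)·(-2) = 93
since m = R²·41 − 93²:  R² = (8649 + 1847) / 41 = 256
R = √256 = 16  ⇒  r_B = 16 − 8 = 8

rB=8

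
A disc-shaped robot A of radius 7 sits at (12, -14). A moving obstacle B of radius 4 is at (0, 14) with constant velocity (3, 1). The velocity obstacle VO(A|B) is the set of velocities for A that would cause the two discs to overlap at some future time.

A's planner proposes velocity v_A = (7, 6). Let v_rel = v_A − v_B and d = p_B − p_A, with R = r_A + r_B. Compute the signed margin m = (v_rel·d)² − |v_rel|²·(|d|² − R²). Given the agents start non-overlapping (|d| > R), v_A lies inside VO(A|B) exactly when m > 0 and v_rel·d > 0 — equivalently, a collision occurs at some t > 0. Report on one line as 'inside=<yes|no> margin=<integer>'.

d = (-12, 28),  |d|² = 928;  R = 7+4 = 11,  c = 928−11² = 807
v_rel = (4, 5),  |v_rel|² = 41;  v_rel·d = (4)·(-12) + (5)·(28) = 92
41·t² − 184·t + 807 = 0  ⇒  m = 92² − 41·807 = -24623
m = -24623 < 0,  v_rel·d = 92 > 0  ⇒  outside

inside=no margin=-24623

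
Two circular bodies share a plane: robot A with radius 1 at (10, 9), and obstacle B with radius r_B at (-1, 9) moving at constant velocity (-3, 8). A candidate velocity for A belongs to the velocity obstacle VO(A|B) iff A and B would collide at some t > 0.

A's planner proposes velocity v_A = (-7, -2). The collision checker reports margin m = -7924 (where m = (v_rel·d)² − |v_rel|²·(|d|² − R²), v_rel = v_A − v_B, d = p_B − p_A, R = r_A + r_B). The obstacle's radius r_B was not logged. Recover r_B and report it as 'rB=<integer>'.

m = -7924
d = (-11, 0);  v_rel = (-4, -10),  |v_rel|² = 116
v_rel×d = (-4)·(0) − (-10)·(-11) = -110
since m = R²·116 − (-110)²:  R² = (12100 + -7924) / 116 = 36
R = √36 = 6  ⇒  r_B = 6 − 1 = 5

rB=5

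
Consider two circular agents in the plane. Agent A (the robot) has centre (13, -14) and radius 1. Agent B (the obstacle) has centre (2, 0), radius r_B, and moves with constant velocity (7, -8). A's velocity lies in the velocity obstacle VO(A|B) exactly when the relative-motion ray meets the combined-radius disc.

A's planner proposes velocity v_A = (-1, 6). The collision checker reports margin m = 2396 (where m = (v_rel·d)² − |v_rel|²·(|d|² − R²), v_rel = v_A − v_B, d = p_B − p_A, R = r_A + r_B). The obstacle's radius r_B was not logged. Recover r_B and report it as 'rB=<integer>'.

m = 2396
d = (-11, 14);  v_rel = (-8, 14),  |v_rel|² = 260
v_rel×d = (-8)·(14) − (14)·(-11) = 42
since m = R²·260 − 42²:  R² = (1764 + 2396) / 260 = 16
R = √16 = 4  ⇒  r_B = 4 − 1 = 3

rB=3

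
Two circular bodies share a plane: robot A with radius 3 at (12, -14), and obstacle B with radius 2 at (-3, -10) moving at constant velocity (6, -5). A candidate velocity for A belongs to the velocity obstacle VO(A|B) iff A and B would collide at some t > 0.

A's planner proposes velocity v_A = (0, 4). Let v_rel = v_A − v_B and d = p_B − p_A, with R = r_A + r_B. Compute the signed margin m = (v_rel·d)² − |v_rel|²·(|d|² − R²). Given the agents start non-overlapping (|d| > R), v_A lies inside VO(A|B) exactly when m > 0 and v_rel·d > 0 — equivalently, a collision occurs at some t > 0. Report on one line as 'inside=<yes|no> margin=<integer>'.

d = (-15, 4),  |d|² = 241;  R = 3+2 = 5,  c = 241−5² = 216
v_rel = (-6, 9),  |v_rel|² = 117;  v_rel·d = (-6)·(-15) + (9)·(4) = 126
117·t² − 252·t + 216 = 0  ⇒  m = 126² − 117·216 = -9396
m = -9396 < 0,  v_rel·d = 126 > 0  ⇒  outside

inside=no margin=-9396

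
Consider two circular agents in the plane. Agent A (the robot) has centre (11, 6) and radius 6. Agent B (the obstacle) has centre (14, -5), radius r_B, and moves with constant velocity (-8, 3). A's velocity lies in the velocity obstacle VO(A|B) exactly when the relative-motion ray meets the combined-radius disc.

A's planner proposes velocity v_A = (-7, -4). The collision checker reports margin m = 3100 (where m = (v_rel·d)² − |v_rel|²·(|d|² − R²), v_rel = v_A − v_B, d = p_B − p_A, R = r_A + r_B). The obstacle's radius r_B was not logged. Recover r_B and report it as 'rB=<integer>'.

m = 3100
d = (3, -11);  v_rel = (1, -7),  |v_rel|² = 50
v_rel×d = (1)·(-11) − (-7)·(3) = 10
since m = R²·50 − 10²:  R² = (100 + 3100) / 50 = 64
R = √64 = 8  ⇒  r_B = 8 − 6 = 2

rB=2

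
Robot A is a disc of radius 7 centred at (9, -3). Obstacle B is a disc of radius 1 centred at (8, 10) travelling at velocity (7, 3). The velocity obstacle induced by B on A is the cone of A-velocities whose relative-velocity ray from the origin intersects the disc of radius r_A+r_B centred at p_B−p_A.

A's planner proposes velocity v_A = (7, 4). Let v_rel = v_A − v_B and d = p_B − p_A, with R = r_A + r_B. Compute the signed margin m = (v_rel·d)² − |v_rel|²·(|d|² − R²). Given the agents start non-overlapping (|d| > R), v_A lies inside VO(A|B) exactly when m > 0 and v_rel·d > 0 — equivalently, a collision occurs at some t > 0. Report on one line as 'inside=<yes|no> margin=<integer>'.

d = (-1, 13),  |d|² = 170;  R = 7+1 = 8,  c = 170−8² = 106
v_rel = (0, 1),  |v_rel|² = 1;  v_rel·d = (0)·(-1) + (1)·(13) = 13
1·t² − 26·t + 106 = 0  ⇒  m = 13² − 1·106 = 63
m = 63 > 0,  v_rel·d = 13 > 0  ⇒  inside

inside=yes margin=63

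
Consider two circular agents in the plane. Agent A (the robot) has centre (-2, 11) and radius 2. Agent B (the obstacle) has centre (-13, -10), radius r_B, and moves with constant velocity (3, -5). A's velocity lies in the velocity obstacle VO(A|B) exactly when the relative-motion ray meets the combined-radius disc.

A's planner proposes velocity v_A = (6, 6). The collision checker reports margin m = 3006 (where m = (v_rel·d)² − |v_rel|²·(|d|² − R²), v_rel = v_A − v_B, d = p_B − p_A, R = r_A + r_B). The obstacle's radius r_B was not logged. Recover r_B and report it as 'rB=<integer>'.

m = 3006
d = (-11, -21);  v_rel = (3, 11),  |v_rel|² = 130
v_rel×d = (3)·(-21) − (11)·(-11) = 58
since m = R²·130 − 58²:  R² = (3364 + 3006) / 130 = 49
R = √49 = 7  ⇒  r_B = 7 − 2 = 5

rB=5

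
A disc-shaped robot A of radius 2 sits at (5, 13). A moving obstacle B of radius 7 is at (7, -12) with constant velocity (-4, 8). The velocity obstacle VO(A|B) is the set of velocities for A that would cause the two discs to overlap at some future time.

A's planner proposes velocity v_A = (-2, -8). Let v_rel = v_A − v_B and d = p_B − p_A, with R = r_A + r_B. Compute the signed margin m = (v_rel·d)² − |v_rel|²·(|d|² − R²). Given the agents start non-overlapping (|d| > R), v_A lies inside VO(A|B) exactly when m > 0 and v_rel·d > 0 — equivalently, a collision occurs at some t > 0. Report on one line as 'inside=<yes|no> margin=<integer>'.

d = (2, -25),  |d|² = 629;  R = 2+7 = 9,  c = 629−9² = 548
v_rel = (2, -16),  |v_rel|² = 260;  v_rel·d = (2)·(2) + (-16)·(-25) = 404
260·t² − 808·t + 548 = 0  ⇒  m = 404² − 260·548 = 20736
m = 20736 > 0,  v_rel·d = 404 > 0  ⇒  inside

inside=yes margin=20736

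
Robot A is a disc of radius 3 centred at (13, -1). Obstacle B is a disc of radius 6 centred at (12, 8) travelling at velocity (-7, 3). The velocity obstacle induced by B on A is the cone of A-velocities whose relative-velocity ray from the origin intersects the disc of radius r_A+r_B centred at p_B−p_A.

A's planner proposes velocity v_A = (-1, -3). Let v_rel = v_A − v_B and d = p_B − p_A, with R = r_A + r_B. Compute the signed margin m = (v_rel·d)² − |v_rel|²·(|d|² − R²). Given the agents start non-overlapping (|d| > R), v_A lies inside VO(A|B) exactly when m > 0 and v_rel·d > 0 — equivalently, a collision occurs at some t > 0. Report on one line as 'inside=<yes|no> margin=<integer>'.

d = (-1, 9),  |d|² = 82;  R = 3+6 = 9,  c = 82−9² = 1
v_rel = (6, -6),  |v_rel|² = 72;  v_rel·d = (6)·(-1) + (-6)·(9) = -60
72·t² + 120·t + 1 = 0  ⇒  m = (-60)² − 72·1 = 3528
m = 3528 > 0,  v_rel·d = -60 < 0  ⇒  outside

inside=no margin=3528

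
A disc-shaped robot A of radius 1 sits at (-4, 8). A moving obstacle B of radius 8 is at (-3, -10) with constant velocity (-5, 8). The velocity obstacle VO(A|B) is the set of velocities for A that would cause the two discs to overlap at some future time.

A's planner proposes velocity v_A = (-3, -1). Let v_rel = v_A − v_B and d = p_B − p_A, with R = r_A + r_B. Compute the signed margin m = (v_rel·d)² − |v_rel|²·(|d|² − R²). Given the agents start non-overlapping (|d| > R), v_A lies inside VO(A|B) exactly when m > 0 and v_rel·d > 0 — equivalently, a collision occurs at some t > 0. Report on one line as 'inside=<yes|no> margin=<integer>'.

d = (1, -18),  |d|² = 325;  R = 1+8 = 9,  c = 325−9² = 244
v_rel = (2, -9),  |v_rel|² = 85;  v_rel·d = (2)·(1) + (-9)·(-18) = 164
85·t² − 328·t + 244 = 0  ⇒  m = 164² − 85·244 = 6156
m = 6156 > 0,  v_rel·d = 164 > 0  ⇒  inside

inside=yes margin=6156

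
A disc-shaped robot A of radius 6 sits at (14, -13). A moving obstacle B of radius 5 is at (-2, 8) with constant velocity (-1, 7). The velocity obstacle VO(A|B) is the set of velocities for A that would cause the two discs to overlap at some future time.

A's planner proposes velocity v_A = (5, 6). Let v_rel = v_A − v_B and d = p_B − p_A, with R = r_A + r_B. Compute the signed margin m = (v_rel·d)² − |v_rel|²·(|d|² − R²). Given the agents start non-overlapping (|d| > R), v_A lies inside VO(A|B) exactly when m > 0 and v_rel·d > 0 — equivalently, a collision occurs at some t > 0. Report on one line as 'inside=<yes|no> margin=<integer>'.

d = (-16, 21),  |d|² = 697;  R = 6+5 = 11,  c = 697−11² = 576
v_rel = (6, -1),  |v_rel|² = 37;  v_rel·d = (6)·(-16) + (-1)·(21) = -117
37·t² + 234·t + 576 = 0  ⇒  m = (-117)² − 37·576 = -7623
m = -7623 < 0,  v_rel·d = -117 < 0  ⇒  outside

inside=no margin=-7623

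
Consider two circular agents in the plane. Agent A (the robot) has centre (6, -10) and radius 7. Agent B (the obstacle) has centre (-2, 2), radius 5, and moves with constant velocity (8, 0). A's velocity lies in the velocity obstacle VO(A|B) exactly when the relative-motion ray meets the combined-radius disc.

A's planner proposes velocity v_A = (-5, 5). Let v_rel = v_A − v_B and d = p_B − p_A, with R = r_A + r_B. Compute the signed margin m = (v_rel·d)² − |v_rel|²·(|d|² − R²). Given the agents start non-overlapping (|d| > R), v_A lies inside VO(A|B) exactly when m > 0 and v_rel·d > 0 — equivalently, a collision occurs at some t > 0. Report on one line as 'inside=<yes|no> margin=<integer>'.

d = (-8, 12),  |d|² = 208;  R = 7+5 = 12,  c = 208−12² = 64
v_rel = (-13, 5),  |v_rel|² = 194;  v_rel·d = (-13)·(-8) + (5)·(12) = 164
194·t² − 328·t + 64 = 0  ⇒  m = 164² − 194·64 = 14480
m = 14480 > 0,  v_rel·d = 164 > 0  ⇒  inside

inside=yes margin=14480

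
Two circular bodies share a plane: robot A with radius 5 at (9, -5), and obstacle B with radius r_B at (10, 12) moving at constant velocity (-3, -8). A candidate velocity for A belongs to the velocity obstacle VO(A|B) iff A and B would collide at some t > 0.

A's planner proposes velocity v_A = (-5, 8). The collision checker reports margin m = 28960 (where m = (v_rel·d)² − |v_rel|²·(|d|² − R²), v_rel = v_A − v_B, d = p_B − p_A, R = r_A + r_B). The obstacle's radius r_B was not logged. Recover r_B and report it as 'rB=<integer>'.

m = 28960
d = (1, 17);  v_rel = (-2, 16),  |v_rel|² = 260
v_rel×d = (-2)·(17) − (16)·(1) = -50
since m = R²·260 − (-50)²:  R² = (2500 + 28960) / 260 = 121
R = √121 = 11  ⇒  r_B = 11 − 5 = 6

rB=6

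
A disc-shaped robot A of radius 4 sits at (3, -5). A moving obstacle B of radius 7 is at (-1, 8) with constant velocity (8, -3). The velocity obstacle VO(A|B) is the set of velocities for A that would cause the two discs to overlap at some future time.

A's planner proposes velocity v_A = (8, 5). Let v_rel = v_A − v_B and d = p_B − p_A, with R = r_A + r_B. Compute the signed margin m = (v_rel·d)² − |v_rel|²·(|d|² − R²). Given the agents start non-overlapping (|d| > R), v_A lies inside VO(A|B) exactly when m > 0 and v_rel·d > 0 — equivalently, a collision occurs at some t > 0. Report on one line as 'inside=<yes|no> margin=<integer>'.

d = (-4, 13),  |d|² = 185;  R = 4+7 = 11,  c = 185−11² = 64
v_rel = (0, 8),  |v_rel|² = 64;  v_rel·d = (0)·(-4) + (8)·(13) = 104
64·t² − 208·t + 64 = 0  ⇒  m = 104² − 64·64 = 6720
m = 6720 > 0,  v_rel·d = 104 > 0  ⇒  inside

inside=yes margin=6720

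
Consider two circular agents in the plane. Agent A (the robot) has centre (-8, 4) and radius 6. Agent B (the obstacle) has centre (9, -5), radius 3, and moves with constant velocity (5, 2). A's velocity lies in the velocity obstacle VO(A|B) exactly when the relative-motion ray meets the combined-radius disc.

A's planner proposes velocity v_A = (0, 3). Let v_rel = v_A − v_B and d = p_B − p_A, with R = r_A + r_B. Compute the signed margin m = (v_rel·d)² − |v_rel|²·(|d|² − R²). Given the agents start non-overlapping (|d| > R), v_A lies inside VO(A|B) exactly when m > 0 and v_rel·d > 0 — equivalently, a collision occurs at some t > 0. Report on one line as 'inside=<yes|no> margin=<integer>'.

d = (17, -9),  |d|² = 370;  R = 6+3 = 9,  c = 370−9² = 289
v_rel = (-5, 1),  |v_rel|² = 26;  v_rel·d = (-5)·(17) + (1)·(-9) = -94
26·t² + 188·t + 289 = 0  ⇒  m = (-94)² − 26·289 = 1322
m = 1322 > 0,  v_rel·d = -94 < 0  ⇒  outside

inside=no margin=1322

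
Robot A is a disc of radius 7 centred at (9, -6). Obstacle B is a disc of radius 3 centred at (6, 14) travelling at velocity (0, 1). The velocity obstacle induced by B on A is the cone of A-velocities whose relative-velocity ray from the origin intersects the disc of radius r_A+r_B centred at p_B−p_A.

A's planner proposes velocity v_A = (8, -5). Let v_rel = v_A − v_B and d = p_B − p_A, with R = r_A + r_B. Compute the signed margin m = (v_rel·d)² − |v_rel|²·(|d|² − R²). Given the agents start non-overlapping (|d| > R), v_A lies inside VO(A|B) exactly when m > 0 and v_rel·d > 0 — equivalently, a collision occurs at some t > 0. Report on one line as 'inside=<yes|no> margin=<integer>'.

d = (-3, 20),  |d|² = 409;  R = 7+3 = 10,  c = 409−10² = 309
v_rel = (8, -6),  |v_rel|² = 100;  v_rel·d = (8)·(-3) + (-6)·(20) = -144
100·t² + 288·t + 309 = 0  ⇒  m = (-144)² − 100·309 = -10164
m = -10164 < 0,  v_rel·d = -144 < 0  ⇒  outside

inside=no margin=-10164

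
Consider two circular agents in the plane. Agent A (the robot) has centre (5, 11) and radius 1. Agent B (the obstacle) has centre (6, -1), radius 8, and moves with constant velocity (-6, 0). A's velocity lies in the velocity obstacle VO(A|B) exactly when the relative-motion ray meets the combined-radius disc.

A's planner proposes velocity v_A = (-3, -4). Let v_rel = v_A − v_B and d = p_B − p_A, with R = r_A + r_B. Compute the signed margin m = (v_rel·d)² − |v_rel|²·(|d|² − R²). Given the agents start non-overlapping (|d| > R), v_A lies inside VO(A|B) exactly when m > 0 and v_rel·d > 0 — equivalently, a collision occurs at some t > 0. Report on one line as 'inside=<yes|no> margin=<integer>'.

d = (1, -12),  |d|² = 145;  R = 1+8 = 9,  c = 145−9² = 64
v_rel = (3, -4),  |v_rel|² = 25;  v_rel·d = (3)·(1) + (-4)·(-12) = 51
25·t² − 102·t + 64 = 0  ⇒  m = 51² − 25·64 = 1001
m = 1001 > 0,  v_rel·d = 51 > 0  ⇒  inside

inside=yes margin=1001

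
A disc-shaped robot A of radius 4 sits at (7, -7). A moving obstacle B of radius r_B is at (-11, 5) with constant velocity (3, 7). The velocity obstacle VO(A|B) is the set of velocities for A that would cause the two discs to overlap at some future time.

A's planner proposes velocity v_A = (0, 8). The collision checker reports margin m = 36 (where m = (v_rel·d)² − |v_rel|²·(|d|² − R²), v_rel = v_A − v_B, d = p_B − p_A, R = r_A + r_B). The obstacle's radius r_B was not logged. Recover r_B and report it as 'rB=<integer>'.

m = 36
d = (-18, 12);  v_rel = (-3, 1),  |v_rel|² = 10
v_rel×d = (-3)·(12) − (1)·(-18) = -18
since m = R²·10 − (-18)²:  R² = (324 + 36) / 10 = 36
R = √36 = 6  ⇒  r_B = 6 − 4 = 2

rB=2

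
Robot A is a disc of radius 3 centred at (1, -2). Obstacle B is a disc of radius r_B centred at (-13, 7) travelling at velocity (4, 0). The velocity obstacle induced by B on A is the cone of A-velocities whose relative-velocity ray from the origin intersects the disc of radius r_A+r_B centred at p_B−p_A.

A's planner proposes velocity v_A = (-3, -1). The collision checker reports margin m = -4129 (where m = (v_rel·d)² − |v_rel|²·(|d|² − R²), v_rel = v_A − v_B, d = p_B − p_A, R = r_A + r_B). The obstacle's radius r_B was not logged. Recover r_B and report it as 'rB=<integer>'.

m = -4129
d = (-14, 9);  v_rel = (-7, -1),  |v_rel|² = 50
v_rel×d = (-7)·(9) − (-1)·(-14) = -77
since m = R²·50 − (-77)²:  R² = (5929 + -4129) / 50 = 36
R = √36 = 6  ⇒  r_B = 6 − 3 = 3

rB=3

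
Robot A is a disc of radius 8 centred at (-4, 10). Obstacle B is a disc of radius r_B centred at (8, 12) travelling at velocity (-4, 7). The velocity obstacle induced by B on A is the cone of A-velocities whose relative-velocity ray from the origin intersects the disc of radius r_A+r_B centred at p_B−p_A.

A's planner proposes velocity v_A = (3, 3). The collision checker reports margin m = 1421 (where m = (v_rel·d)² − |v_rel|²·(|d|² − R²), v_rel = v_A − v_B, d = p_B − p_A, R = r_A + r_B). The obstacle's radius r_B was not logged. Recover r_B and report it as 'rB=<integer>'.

m = 1421
d = (12, 2);  v_rel = (7, -4),  |v_rel|² = 65
v_rel×d = (7)·(2) − (-4)·(12) = 62
since m = R²·65 − 62²:  R² = (3844 + 1421) / 65 = 81
R = √81 = 9  ⇒  r_B = 9 − 8 = 1

rB=1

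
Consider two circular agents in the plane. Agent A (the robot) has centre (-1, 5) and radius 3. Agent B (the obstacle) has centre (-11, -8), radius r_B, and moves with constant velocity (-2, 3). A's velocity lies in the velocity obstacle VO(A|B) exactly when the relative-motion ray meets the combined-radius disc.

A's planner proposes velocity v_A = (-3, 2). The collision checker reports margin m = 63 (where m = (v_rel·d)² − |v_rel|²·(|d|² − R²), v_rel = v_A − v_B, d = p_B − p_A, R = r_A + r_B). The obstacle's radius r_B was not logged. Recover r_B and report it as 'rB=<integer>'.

m = 63
d = (-10, -13);  v_rel = (-1, -1),  |v_rel|² = 2
v_rel×d = (-1)·(-13) − (-1)·(-10) = 3
since m = R²·2 − 3²:  R² = (9 + 63) / 2 = 36
R = √36 = 6  ⇒  r_B = 6 − 3 = 3

rB=3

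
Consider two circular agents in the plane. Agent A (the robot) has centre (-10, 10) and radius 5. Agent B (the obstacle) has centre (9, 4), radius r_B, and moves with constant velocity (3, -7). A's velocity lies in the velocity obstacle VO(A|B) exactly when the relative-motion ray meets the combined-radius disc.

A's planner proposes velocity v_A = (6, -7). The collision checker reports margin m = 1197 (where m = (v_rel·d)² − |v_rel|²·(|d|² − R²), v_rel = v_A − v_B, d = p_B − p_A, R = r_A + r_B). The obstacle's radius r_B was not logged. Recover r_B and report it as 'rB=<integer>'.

m = 1197
d = (19, -6);  v_rel = (3, 0),  |v_rel|² = 9
v_rel×d = (3)·(-6) − (0)·(19) = -18
since m = R²·9 − (-18)²:  R² = (324 + 1197) / 9 = 169
R = √169 = 13  ⇒  r_B = 13 − 5 = 8

rB=8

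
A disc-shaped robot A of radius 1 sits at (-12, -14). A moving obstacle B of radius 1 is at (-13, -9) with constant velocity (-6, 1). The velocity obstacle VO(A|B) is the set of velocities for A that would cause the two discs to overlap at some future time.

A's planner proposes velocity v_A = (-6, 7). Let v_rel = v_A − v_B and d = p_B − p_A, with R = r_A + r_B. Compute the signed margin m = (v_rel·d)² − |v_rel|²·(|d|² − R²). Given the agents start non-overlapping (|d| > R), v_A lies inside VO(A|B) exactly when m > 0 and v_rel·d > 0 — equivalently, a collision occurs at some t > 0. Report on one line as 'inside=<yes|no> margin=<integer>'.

d = (-1, 5),  |d|² = 26;  R = 1+1 = 2,  c = 26−2² = 22
v_rel = (0, 6),  |v_rel|² = 36;  v_rel·d = (0)·(-1) + (6)·(5) = 30
36·t² − 60·t + 22 = 0  ⇒  m = 30² − 36·22 = 108
m = 108 > 0,  v_rel·d = 30 > 0  ⇒  inside

inside=yes margin=108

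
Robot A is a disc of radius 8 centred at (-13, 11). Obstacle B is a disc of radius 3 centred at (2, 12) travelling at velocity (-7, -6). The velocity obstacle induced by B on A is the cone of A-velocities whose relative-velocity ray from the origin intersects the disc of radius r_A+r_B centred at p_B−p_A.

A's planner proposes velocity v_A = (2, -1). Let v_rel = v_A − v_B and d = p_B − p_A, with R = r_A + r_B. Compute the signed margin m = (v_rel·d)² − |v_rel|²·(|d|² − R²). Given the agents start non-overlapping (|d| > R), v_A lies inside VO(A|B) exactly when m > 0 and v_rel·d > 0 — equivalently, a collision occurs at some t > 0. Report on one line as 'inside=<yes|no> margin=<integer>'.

d = (15, 1),  |d|² = 226;  R = 8+3 = 11,  c = 226−11² = 105
v_rel = (9, 5),  |v_rel|² = 106;  v_rel·d = (9)·(15) + (5)·(1) = 140
106·t² − 280·t + 105 = 0  ⇒  m = 140² − 106·105 = 8470
m = 8470 > 0,  v_rel·d = 140 > 0  ⇒  inside

inside=yes margin=8470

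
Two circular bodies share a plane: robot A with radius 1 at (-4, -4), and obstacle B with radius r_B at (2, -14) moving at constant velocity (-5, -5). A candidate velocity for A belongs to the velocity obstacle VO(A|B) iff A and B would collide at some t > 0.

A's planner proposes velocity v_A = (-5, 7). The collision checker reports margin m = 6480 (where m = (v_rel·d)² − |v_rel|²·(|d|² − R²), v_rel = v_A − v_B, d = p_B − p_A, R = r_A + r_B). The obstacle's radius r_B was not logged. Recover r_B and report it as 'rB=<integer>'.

m = 6480
d = (6, -10);  v_rel = (0, 12),  |v_rel|² = 144
v_rel×d = (0)·(-10) − (12)·(6) = -72
since m = R²·144 − (-72)²:  R² = (5184 + 6480) / 144 = 81
R = √81 = 9  ⇒  r_B = 9 − 1 = 8

rB=8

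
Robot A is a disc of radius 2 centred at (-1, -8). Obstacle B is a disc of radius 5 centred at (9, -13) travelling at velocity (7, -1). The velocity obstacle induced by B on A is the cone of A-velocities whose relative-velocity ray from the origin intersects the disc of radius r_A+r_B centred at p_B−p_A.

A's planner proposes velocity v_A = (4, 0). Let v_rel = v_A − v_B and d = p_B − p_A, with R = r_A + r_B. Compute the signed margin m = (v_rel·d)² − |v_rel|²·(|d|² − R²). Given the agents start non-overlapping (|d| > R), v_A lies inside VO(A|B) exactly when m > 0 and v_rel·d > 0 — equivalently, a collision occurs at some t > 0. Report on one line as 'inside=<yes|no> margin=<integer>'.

d = (10, -5),  |d|² = 125;  R = 2+5 = 7,  c = 125−7² = 76
v_rel = (-3, 1),  |v_rel|² = 10;  v_rel·d = (-3)·(10) + (1)·(-5) = -35
10·t² + 70·t + 76 = 0  ⇒  m = (-35)² − 10·76 = 465
m = 465 > 0,  v_rel·d = -35 < 0  ⇒  outside

inside=no margin=465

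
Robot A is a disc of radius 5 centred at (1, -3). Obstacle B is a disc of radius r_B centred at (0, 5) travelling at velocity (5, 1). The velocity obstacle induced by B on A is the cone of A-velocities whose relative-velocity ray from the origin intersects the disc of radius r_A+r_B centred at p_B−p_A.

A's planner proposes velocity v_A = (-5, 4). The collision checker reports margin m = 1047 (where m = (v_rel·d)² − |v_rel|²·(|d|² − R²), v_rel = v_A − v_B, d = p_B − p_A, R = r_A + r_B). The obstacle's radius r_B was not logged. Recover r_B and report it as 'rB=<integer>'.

m = 1047
d = (-1, 8);  v_rel = (-10, 3),  |v_rel|² = 109
v_rel×d = (-10)·(8) − (3)·(-1) = -77
since m = R²·109 − (-77)²:  R² = (5929 + 1047) / 109 = 64
R = √64 = 8  ⇒  r_B = 8 − 5 = 3

rB=3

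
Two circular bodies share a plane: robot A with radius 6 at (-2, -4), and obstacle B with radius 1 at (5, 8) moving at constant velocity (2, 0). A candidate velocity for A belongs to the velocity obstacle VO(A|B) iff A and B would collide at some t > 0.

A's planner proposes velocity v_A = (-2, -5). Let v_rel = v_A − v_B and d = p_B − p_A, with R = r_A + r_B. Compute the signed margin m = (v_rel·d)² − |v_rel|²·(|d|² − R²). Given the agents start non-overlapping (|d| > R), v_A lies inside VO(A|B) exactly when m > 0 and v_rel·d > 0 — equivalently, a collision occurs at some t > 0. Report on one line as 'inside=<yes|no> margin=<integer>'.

d = (7, 12),  |d|² = 193;  R = 6+1 = 7,  c = 193−7² = 144
v_rel = (-4, -5),  |v_rel|² = 41;  v_rel·d = (-4)·(7) + (-5)·(12) = -88
41·t² + 176·t + 144 = 0  ⇒  m = (-88)² − 41·144 = 1840
m = 1840 > 0,  v_rel·d = -88 < 0  ⇒  outside

inside=no margin=1840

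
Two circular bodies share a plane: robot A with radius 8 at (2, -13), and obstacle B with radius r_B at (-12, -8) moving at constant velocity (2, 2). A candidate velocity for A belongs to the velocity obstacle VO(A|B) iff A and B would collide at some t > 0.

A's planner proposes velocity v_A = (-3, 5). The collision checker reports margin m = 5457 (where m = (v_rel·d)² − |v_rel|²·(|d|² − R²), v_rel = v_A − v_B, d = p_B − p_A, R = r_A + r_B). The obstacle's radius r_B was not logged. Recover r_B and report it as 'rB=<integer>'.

m = 5457
d = (-14, 5);  v_rel = (-5, 3),  |v_rel|² = 34
v_rel×d = (-5)·(5) − (3)·(-14) = 17
since m = R²·34 − 17²:  R² = (289 + 5457) / 34 = 169
R = √169 = 13  ⇒  r_B = 13 − 8 = 5

rB=5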